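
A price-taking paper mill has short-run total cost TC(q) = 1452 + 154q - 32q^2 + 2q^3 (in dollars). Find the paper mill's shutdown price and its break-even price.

Shutdown price = $26; break-even price = $176

Shutdown price = min AVC. AVC = 154 - 32q + 2q^2, with vertex at q = 8 and minimum $26.
ATC = 1452/q + 154 - 32q + 2q^2. Setting dATC/dq = −1452/q^2 − 32 + 4q = 0 gives q = 11 (since 4·11^3 − 32·11^2 = 1452).
min ATC = 1452/11 + 154 − 32·11 + 2·11^2 = $176. That is the break-even price.
For $26 ≤ P < $176 the firm produces at a loss; below $26 it shuts down.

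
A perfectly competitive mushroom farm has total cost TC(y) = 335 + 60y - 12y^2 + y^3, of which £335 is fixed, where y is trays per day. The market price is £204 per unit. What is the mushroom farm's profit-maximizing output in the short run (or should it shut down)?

Strip out fixed cost: VC = 60y - 12y^2 + y^3. Then AVC = 60 - 12y + y^2 and MC = 60 - 24y + 3y^2.
AVC is minimized where dAVC/dy = -12 + 2y = 0, at y = 6; min AVC = 60 - 12·6 + 6^2 = £24.
Because £204 ≥ £24, revenue can cover variable cost; the firm operates.
Solving P = MC: -144 - 24y + 3y^2 = 0 ⇒ y = -4 or 12. On the upward-sloping branch, y* = 12.
Check: AVC at y = 12 is £60 ≤ P, so revenue covers variable cost.
Profit = P·y − TC = 204·12 − 1055 = £1393.

Produce at y = 12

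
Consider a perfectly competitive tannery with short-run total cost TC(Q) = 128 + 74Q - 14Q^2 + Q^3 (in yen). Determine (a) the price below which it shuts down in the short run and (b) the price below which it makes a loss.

Shutdown price = min AVC. AVC = 74 - 14Q + Q^2, with vertex at Q = 7 and minimum ¥25.
ATC = 128/Q + 74 - 14Q + Q^2. Setting dATC/dQ = −128/Q^2 − 14 + 2Q = 0 gives Q = 8 (since 2·8^3 − 14·8^2 = 128).
min ATC = 128/8 + 74 − 14·8 + 8^2 = ¥42. That is the break-even price.
For ¥25 ≤ P < ¥42 the firm produces at a loss; below ¥25 it shuts down.

Shutdown price = ¥25; break-even price = ¥42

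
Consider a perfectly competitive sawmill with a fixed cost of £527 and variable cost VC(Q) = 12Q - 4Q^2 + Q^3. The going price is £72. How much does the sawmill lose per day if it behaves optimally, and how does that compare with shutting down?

Profit = -£239 at Q = 6

AVC = 12 - 4Q + Q^2 has its minimum £8 at Q = 2; price £72 clears that bar, so the firm operates.
MC = 12 - 8Q + 3Q^2. Setting P = MC and taking the root on the rising branch gives Q* = 6.
TR = 72·6 = 432. TC = 527 + 144 = 671. Profit = 432 − 671 = -£239.
That loss of £239 beats the £527 the firm would lose by shutting down; producing recovers £288 of fixed cost.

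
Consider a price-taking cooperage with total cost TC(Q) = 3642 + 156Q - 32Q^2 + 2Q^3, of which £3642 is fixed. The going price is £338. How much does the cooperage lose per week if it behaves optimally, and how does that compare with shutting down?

AVC = 156 - 32Q + 2Q^2 has its minimum £28 at Q = 8; price £338 clears that bar, so the firm operates.
With MC = 156 - 64Q + 6Q^2, P = MC on the upward-sloping part at Q* = 13.
TR = 338·13 = 4394. TC = 3642 + 1014 = 4656. Profit = 4394 − 4656 = -£262.
Shutting down would mean losing the fixed cost of £3642, so operating at a loss of £262 is better by £3380.

Profit = -£262 at Q = 13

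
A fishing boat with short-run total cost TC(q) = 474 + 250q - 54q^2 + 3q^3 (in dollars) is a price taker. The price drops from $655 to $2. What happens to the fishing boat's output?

Output falls from 15 to 0 (the firm shuts down)

MC = 250 - 108q + 9q^2; the shutdown threshold is min AVC = $7 (at q = 9).
With P = $655 above the shutdown price, P = MC gives q = 15.
At P = $2 < min AVC = $7, price no longer covers variable cost at any output, so the firm shuts down: q = 0.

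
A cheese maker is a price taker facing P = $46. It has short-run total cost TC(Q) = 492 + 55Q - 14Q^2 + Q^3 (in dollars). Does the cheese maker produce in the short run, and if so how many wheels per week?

Produce at Q = 9

Variable cost is VC = 55Q - 14Q^2 + Q^3, so AVC = VC/Q = 55 - 14Q + Q^2 and MC = dTC/dQ = 55 - 28Q + 3Q^2.
AVC hits its minimum where MC = AVC, at Q = 7, giving min AVC = 55 - 14·7 + 7^2 = $6.
Since P = $46 ≥ min AVC = $6, price covers variable cost and the firm should produce.
Set P = MC: 46 = 55 - 28Q + 3Q^2 → 9 - 28Q + 3Q^2 = 0. The roots are Q = 1/3 and Q = 9; the profit-maximizing output is on the rising part of MC, so Q* = 9.
Check: AVC at Q = 9 is $10 ≤ P, so revenue covers variable cost.
Profit = P·Q − TC = 46·9 − 582 = -$168, a loss, but smaller than the $492 fixed cost the firm would lose by shutting down.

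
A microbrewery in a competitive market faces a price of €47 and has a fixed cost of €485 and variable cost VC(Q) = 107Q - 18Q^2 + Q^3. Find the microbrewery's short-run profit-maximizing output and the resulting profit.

Profit = -€285 at Q = 10

AVC = 107 - 18Q + Q^2 has its minimum €26 at Q = 9; price €47 clears that bar, so the firm operates.
MC = 107 - 36Q + 3Q^2. Setting P = MC and taking the root on the rising branch gives Q* = 10.
TR = 47·10 = 470. TC = 485 + 270 = 755. Profit = 470 − 755 = -€285.
That loss of €285 beats the €485 the firm would lose by shutting down; producing recovers €200 of fixed cost.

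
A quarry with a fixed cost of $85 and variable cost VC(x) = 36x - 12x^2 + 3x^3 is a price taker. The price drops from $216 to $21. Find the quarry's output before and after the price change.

MC = 36 - 24x + 9x^2; the shutdown threshold is min AVC = $24 (at x = 2).
At P = $216 ≥ min AVC, set P = MC on the rising branch: x = 6.
At P = $21 < min AVC = $24, price no longer covers variable cost at any output, so the firm shuts down: x = 0.

Output falls from 6 to 0 (the firm shuts down)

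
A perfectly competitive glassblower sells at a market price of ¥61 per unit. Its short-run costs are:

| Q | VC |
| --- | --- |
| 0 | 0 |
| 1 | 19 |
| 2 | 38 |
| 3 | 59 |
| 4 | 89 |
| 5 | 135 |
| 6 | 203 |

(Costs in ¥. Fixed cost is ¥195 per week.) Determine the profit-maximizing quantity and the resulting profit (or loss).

Q = 5; profit = -¥25

Profit at each row (π = 61Q − TC): Q=0: -195; Q=1: -153; Q=2: -111; Q=3: -71; Q=4: -40; Q=5: -25; Q=6: -32.
Profit is maximized at Q = 5. AVC there is 135/5 = ¥27 ≤ P, so producing beats shutting down (which would give -¥195).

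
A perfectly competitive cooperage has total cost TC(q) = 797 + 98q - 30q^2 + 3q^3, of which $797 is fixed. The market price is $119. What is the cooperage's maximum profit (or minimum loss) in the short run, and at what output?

AVC = 98 - 30q + 3q^2 has its minimum $23 at q = 5; price $119 clears that bar, so the firm operates.
MC = 98 - 60q + 9q^2. Setting P = MC and taking the root on the rising branch gives q* = 7.
TR = 119·7 = 833. TC = 797 + 245 = 1042. Profit = 833 − 1042 = -$209.
That loss of $209 beats the $797 the firm would lose by shutting down; producing recovers $588 of fixed cost.

Profit = -$209 at q = 7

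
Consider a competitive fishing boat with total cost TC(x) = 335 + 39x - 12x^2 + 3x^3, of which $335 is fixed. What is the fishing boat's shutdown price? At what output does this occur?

The firm shuts down when price falls below the minimum of average variable cost. AVC = VC/x = 39 - 12x + 3x^2.
At the minimum of AVC, MC = AVC. MC = 39 - 24x + 9x^2; setting MC = AVC gives 6x^2 - 12x = 0, so x = 2. min AVC = 27.
So the shutdown price is $27.

$27 per unit, at x = 2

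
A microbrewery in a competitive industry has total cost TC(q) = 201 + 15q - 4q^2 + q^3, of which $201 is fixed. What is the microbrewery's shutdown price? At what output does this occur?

$11 per unit, at q = 2

Short-run supply begins at min AVC. From VC = 15q - 4q^2 + q^3, AVC = 15 - 4q + q^2.
At the minimum of AVC, MC = AVC. MC = 15 - 8q + 3q^2; setting MC = AVC gives 2q^2 - 4q = 0, so q = 2. min AVC = 11.
So the shutdown price is $11.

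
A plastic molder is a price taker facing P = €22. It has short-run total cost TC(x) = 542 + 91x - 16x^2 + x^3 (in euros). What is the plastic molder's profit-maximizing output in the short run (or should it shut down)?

Shut down

From TC, MC = TC'(x) = 91 - 32x + 3x^2 and AVC = VC/x = 91 - 16x + x^2.
AVC is minimized where dAVC/dx = -16 + 2x = 0, at x = 8; min AVC = 91 - 16·8 + 8^2 = €27.
P = €22 lies below min AVC = €27; no output level covers variable cost.
Shutting down limits the loss to fixed cost, €542.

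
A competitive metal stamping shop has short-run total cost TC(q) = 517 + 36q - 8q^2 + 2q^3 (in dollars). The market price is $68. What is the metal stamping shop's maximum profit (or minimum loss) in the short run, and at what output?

Profit = -$389 at q = 4

AVC = 36 - 8q + 2q^2; min AVC = $28 at q = 2. Since P = $68 ≥ min AVC, the firm produces.
MC = 36 - 16q + 6q^2. Setting P = MC and taking the root on the rising branch gives q* = 4.
TR = 68·4 = 272. TC = 517 + 144 = 661. Profit = 272 − 661 = -$389.
That loss of $389 beats the $517 the firm would lose by shutting down; producing recovers $128 of fixed cost.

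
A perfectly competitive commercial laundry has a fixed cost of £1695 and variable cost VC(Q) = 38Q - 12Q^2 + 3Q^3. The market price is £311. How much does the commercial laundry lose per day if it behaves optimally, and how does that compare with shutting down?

Profit = -£225 at Q = 7

AVC = 38 - 12Q + 3Q^2 has its minimum £26 at Q = 2; price £311 clears that bar, so the firm operates.
MC = 38 - 24Q + 9Q^2. Setting P = MC and taking the root on the rising branch gives Q* = 7.
TR = 311·7 = 2177. TC = 1695 + 707 = 2402. Profit = 2177 − 2402 = -£225.
Shutting down would mean losing the fixed cost of £1695, so operating at a loss of £225 is better by £1470.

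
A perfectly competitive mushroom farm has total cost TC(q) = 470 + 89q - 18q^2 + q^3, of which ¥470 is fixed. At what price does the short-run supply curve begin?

¥8 per unit

Short-run supply begins at min AVC. From VC = 89q - 18q^2 + q^3, AVC = 89 - 18q + q^2.
At the minimum of AVC, MC = AVC. MC = 89 - 36q + 3q^2; setting MC = AVC gives 2q^2 - 18q = 0, so q = 9. min AVC = 8.
For P < ¥8 the firm produces nothing.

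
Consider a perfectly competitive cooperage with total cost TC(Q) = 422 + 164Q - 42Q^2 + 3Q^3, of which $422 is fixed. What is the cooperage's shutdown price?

Short-run supply begins at min AVC. From VC = 164Q - 42Q^2 + 3Q^3, AVC = 164 - 42Q + 3Q^2.
dAVC/dQ = -42 + 6Q = 0 gives Q = 7. min AVC = 164 - 42·7 + 3·7^2 = 17.
So the shutdown price is $17.

$17 per unit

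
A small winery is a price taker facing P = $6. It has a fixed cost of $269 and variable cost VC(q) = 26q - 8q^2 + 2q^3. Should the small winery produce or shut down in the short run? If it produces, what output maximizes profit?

Variable cost is VC = 26q - 8q^2 + 2q^3, so AVC = VC/q = 26 - 8q + 2q^2 and MC = dTC/dq = 26 - 16q + 6q^2.
AVC hits its minimum where MC = AVC, at q = 2, giving min AVC = 26 - 8·2 + 2·2^2 = $18.
P = $6 lies below min AVC = $18; no output level covers variable cost.
Shutting down limits the loss to fixed cost, $269.

Shut down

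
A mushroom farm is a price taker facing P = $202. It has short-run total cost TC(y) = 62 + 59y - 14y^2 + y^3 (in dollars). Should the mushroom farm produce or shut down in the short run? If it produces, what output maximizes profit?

Produce at y = 13

From TC, MC = TC'(y) = 59 - 28y + 3y^2 and AVC = VC/y = 59 - 14y + y^2.
AVC hits its minimum where MC = AVC, at y = 7, giving min AVC = 59 - 14·7 + 7^2 = $10.
Because $202 ≥ $10, revenue can cover variable cost; the firm operates.
Solving P = MC: -143 - 28y + 3y^2 = 0 ⇒ y = -11/3 or 13. On the upward-sloping branch, y* = 13.
Check: AVC at y = 13 is $46 ≤ P, so revenue covers variable cost.
Profit = P·y − TC = 202·13 − 660 = $1966.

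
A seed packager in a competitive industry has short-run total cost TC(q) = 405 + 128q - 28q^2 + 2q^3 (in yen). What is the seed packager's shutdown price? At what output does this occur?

Short-run supply begins at min AVC. From VC = 128q - 28q^2 + 2q^3, AVC = 128 - 28q + 2q^2.
At the minimum of AVC, MC = AVC. MC = 128 - 56q + 6q^2; setting MC = AVC gives 4q^2 - 28q = 0, so q = 7. min AVC = 30.
So the shutdown price is ¥30.

¥30 per unit, at q = 7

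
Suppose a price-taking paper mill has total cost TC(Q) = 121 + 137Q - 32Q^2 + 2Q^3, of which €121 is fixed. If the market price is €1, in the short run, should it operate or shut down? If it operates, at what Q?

Shut down

From TC, MC = TC'(Q) = 137 - 64Q + 6Q^2 and AVC = VC/Q = 137 - 32Q + 2Q^2.
The AVC parabola has its vertex at Q = 32/4 = 8, where AVC = 137 - 32·8 + 2·8^2 = €9.
With P < min AVC (€1 < €9), every unit sold adds to the loss.
The firm minimizes its loss by shutting down and losing only its fixed cost of €121.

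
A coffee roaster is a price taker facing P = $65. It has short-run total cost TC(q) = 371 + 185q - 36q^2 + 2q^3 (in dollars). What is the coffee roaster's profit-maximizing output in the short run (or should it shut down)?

Produce at q = 10

From TC, MC = TC'(q) = 185 - 72q + 6q^2 and AVC = VC/q = 185 - 36q + 2q^2.
The AVC parabola has its vertex at q = 36/4 = 9, where AVC = 185 - 36·9 + 2·9^2 = $23.
Since P = $65 ≥ min AVC = $23, price covers variable cost and the firm should produce.
Set P = MC: 65 = 185 - 72q + 6q^2 → 120 - 72q + 6q^2 = 0. The roots are q = 2 and q = 10; the profit-maximizing output is on the rising part of MC, so q* = 10.
Check: AVC at q = 10 is $25 ≤ P, so revenue covers variable cost.
Profit = P·q − TC = 65·10 − 621 = $29.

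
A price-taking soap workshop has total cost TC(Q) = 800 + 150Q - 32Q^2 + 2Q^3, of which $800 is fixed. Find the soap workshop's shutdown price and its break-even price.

Shutdown price = min AVC. AVC = 150 - 32Q + 2Q^2, with vertex at Q = 8 and minimum $22.
ATC = 800/Q + 150 - 32Q + 2Q^2. Setting dATC/dQ = −800/Q^2 − 32 + 4Q = 0 gives Q = 10 (since 4·10^3 − 32·10^2 = 800).
min ATC = 800/10 + 150 − 32·10 + 2·10^2 = $110. That is the break-even price.
For $22 ≤ P < $110 the firm produces at a loss; below $22 it shuts down.

Shutdown price = $22; break-even price = $110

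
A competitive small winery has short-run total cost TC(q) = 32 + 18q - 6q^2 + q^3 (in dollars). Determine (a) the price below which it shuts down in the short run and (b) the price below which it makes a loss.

Shutdown price = min AVC. AVC = 18 - 6q + q^2, with vertex at q = 3 and minimum $9.
ATC = 32/q + 18 - 6q + q^2. Setting dATC/dq = −32/q^2 − 6 + 2q = 0 gives q = 4 (since 2·4^3 − 6·4^2 = 32).
min ATC = 32/4 + 18 − 6·4 + 4^2 = $18. That is the break-even price.
For $9 ≤ P < $18 the firm produces at a loss; below $9 it shuts down.

Shutdown price = $9; break-even price = $18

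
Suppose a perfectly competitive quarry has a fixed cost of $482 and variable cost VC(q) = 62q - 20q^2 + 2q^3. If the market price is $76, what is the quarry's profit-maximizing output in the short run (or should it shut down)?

Variable cost is VC = 62q - 20q^2 + 2q^3, so AVC = VC/q = 62 - 20q + 2q^2 and MC = dTC/dq = 62 - 40q + 6q^2.
AVC hits its minimum where MC = AVC, at q = 5, giving min AVC = 62 - 20·5 + 2·5^2 = $12.
Because $76 ≥ $12, revenue can cover variable cost; the firm operates.
Set P = MC: 76 = 62 - 40q + 6q^2 → -14 - 40q + 6q^2 = 0. The roots are q = -1/3 and q = 7; the profit-maximizing output is on the rising part of MC, so q* = 7.
Check: AVC at q = 7 is $20 ≤ P, so revenue covers variable cost.
Profit = P·q − TC = 76·7 − 622 = -$90, a loss, but smaller than the $482 fixed cost the firm would lose by shutting down.

Produce at q = 7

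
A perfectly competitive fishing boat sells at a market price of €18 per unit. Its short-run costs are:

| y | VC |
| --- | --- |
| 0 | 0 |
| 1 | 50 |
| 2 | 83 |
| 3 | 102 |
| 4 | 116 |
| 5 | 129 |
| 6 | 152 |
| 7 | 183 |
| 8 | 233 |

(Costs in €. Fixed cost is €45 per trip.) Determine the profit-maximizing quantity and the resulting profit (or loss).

Tabulate TR − TC: y=0: -45; y=1: -77; y=2: -92; y=3: -93; y=4: -89; y=5: -84; y=6: -89; y=7: -102; y=8: -134.
Profit is highest at y = 0. Equivalently, the lowest AVC in the table is 152/6 ≈ €25.33 at y = 6, and P = €18 falls below it — price never covers variable cost, so the firm shuts down and loses only its fixed cost.

y = 0 (shut down); profit = -€45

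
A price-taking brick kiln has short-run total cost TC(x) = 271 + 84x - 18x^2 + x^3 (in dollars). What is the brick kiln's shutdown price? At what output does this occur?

$3 per unit, at x = 9

The firm shuts down when price falls below the minimum of average variable cost. AVC = VC/x = 84 - 18x + x^2.
dAVC/dx = -18 + 2x = 0 gives x = 9. min AVC = 84 - 18·9 + 9^2 = 3.
For P < $3 the firm produces nothing.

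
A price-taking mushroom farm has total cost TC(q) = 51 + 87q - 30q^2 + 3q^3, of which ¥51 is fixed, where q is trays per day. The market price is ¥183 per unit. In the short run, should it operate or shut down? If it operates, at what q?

Produce at q = 8

Strip out fixed cost: VC = 87q - 30q^2 + 3q^3. Then AVC = 87 - 30q + 3q^2 and MC = 87 - 60q + 9q^2.
AVC hits its minimum where MC = AVC, at q = 5, giving min AVC = 87 - 30·5 + 3·5^2 = ¥12.
Since P = ¥183 ≥ min AVC = ¥12, price covers variable cost and the firm should produce.
Solving P = MC: -96 - 60q + 9q^2 = 0 ⇒ q = -4/3 or 8. On the upward-sloping branch, q* = 8.
Check: AVC at q = 8 is ¥39 ≤ P, so revenue covers variable cost.
Profit = P·q − TC = 183·8 − 363 = ¥1101.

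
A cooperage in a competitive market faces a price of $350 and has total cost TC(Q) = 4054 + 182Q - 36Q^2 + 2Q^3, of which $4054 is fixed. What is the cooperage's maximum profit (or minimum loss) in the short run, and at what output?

Profit = -$134 at Q = 14

AVC = 182 - 36Q + 2Q^2 has its minimum $20 at Q = 9; price $350 clears that bar, so the firm operates.
MC = 182 - 72Q + 6Q^2. Setting P = MC and taking the root on the rising branch gives Q* = 14.
TR = 350·14 = 4900. TC = 4054 + 980 = 5034. Profit = 4900 − 5034 = -$134.
Shutting down would mean losing the fixed cost of $4054, so operating at a loss of $134 is better by $3920.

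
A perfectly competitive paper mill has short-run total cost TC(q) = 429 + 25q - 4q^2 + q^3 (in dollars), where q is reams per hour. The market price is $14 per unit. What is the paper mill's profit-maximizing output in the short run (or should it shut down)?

From TC, MC = TC'(q) = 25 - 8q + 3q^2 and AVC = VC/q = 25 - 4q + q^2.
AVC hits its minimum where MC = AVC, at q = 2, giving min AVC = 25 - 4·2 + 2^2 = $21.
Since P = $14 < min AVC = $21, price fails to cover variable cost at any output.
Best response: produce nothing and absorb the $429 fixed cost.

Shut down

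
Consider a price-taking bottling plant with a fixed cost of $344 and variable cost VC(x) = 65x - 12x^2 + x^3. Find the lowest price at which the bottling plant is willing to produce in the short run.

$29 per unit

Short-run supply begins at min AVC. From VC = 65x - 12x^2 + x^3, AVC = 65 - 12x + x^2.
At the minimum of AVC, MC = AVC. MC = 65 - 24x + 3x^2; setting MC = AVC gives 2x^2 - 12x = 0, so x = 6. min AVC = 29.
The firm shuts down for any P below $29.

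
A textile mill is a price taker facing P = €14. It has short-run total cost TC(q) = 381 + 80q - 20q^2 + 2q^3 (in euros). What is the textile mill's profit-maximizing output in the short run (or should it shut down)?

Variable cost is VC = 80q - 20q^2 + 2q^3, so AVC = VC/q = 80 - 20q + 2q^2 and MC = dTC/dq = 80 - 40q + 6q^2.
AVC is minimized where dAVC/dq = -20 + 4q = 0, at q = 5; min AVC = 80 - 20·5 + 2·5^2 = €30.
Since P = €14 < min AVC = €30, price fails to cover variable cost at any output.
Shutting down limits the loss to fixed cost, €381.

Shut down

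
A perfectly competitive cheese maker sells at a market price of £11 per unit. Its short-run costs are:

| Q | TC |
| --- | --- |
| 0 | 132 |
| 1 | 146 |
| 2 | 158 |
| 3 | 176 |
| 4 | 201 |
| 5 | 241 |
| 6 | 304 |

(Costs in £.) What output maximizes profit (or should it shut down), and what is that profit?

Compute π = P·Q − TC at each output: Q=0: -132; Q=1: -135; Q=2: -136; Q=3: -143; Q=4: -157; Q=5: -186; Q=6: -238.
Profit is highest at Q = 0. Equivalently, the lowest AVC in the table is 26/2 ≈ £13 at Q = 2, and P = £11 falls below it — price never covers variable cost, so the firm shuts down and loses only its fixed cost.

Q = 0 (shut down); profit = -£132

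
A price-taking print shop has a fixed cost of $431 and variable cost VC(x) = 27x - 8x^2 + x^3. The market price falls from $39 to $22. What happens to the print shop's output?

MC = 27 - 16x + 3x^2; the shutdown threshold is min AVC = $11 (at x = 4).
At P = $39 ≥ min AVC, set P = MC on the rising branch: x = 6.
At P = $22 ≥ min AVC, set P = MC: x = 5. The firm stays open but cuts output.

Output falls from 6 to 5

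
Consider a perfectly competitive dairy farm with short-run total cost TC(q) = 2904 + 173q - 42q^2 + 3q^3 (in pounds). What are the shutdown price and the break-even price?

Shutdown price = £26; break-even price = £338

Shutdown price = min AVC. AVC = 173 - 42q + 3q^2, with vertex at q = 7 and minimum £26.
ATC = 2904/q + 173 - 42q + 3q^2. Setting dATC/dq = −2904/q^2 − 42 + 6q = 0 gives q = 11 (since 6·11^3 − 42·11^2 = 2904).
min ATC = 2904/11 + 173 − 42·11 + 3·11^2 = £338. That is the break-even price.
For £26 ≤ P < £338 the firm produces at a loss; below £26 it shuts down.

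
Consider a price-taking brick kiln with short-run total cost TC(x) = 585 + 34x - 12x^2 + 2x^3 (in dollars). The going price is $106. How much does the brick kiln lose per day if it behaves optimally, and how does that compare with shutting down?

AVC = 34 - 12x + 2x^2 has its minimum $16 at x = 3; price $106 clears that bar, so the firm operates.
With MC = 34 - 24x + 6x^2, P = MC on the upward-sloping part at x* = 6.
TR = 106·6 = 636. TC = 585 + 204 = 789. Profit = 636 − 789 = -$153.
By producing, the firm covers all variable cost plus $432 of fixed cost; shutting down would lose the full $585.

Profit = -$153 at x = 6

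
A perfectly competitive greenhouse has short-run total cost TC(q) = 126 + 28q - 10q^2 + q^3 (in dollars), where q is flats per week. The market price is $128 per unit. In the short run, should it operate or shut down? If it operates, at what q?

Strip out fixed cost: VC = 28q - 10q^2 + q^3. Then AVC = 28 - 10q + q^2 and MC = 28 - 20q + 3q^2.
AVC is minimized where dAVC/dq = -10 + 2q = 0, at q = 5; min AVC = 28 - 10·5 + 5^2 = $3.
Since P = $128 ≥ min AVC = $3, price covers variable cost and the firm should produce.
Solving P = MC: -100 - 20q + 3q^2 = 0 ⇒ q = -10/3 or 10. On the upward-sloping branch, q* = 10.
Check: AVC at q = 10 is $28 ≤ P, so revenue covers variable cost.
Profit = P·q − TC = 128·10 − 406 = $874.

Produce at q = 10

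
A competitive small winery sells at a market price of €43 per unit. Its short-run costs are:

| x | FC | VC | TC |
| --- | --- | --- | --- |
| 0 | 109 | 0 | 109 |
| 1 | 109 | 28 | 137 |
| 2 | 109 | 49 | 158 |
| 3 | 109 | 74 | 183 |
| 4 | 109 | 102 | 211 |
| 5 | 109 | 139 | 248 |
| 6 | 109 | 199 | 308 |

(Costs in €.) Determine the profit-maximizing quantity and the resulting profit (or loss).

x = 5; profit = -€33

Compute π = P·x − TC at each output: x=0: -109; x=1: -94; x=2: -72; x=3: -54; x=4: -39; x=5: -33; x=6: -50.
Profit is maximized at x = 5. AVC there is 139/5 = €27.80 ≤ P, so producing beats shutting down (which would give -€109).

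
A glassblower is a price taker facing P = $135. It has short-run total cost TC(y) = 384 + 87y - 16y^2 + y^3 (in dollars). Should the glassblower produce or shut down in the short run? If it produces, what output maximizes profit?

Produce at y = 12

Variable cost is VC = 87y - 16y^2 + y^3, so AVC = VC/y = 87 - 16y + y^2 and MC = dTC/dy = 87 - 32y + 3y^2.
AVC hits its minimum where MC = AVC, at y = 8, giving min AVC = 87 - 16·8 + 8^2 = $23.
Since P = $135 ≥ min AVC = $23, price covers variable cost and the firm should produce.
Solving P = MC: -48 - 32y + 3y^2 = 0 ⇒ y = -4/3 or 12. On the upward-sloping branch, y* = 12.
Check: AVC at y = 12 is $39 ≤ P, so revenue covers variable cost.
Profit = P·y − TC = 135·12 − 852 = $768.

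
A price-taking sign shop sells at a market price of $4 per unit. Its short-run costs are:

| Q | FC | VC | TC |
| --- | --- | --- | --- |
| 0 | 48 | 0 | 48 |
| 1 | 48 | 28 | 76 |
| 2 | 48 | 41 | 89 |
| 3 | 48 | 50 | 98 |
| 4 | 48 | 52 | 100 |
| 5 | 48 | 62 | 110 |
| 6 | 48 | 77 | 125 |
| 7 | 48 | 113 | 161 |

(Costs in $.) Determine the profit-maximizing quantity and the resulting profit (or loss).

Profit at each row (π = 4Q − TC): Q=0: -48; Q=1: -72; Q=2: -81; Q=3: -86; Q=4: -84; Q=5: -90; Q=6: -101; Q=7: -133.
Profit is highest at Q = 0. Equivalently, the lowest AVC in the table is 62/5 ≈ $12.40 at Q = 5, and P = $4 falls below it — price never covers variable cost, so the firm shuts down and loses only its fixed cost.

Q = 0 (shut down); profit = -$48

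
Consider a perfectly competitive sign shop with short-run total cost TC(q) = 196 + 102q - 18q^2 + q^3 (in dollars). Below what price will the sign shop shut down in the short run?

$21 per unit

The shutdown price is the minimum of AVC. VC = 102q - 18q^2 + q^3, so AVC = 102 - 18q + q^2.
At the minimum of AVC, MC = AVC. MC = 102 - 36q + 3q^2; setting MC = AVC gives 2q^2 - 18q = 0, so q = 9. min AVC = 21.
So the shutdown price is $21.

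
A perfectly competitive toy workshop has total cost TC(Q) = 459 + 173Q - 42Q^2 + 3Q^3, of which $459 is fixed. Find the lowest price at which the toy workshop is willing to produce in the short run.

$26 per unit

The firm shuts down when price falls below the minimum of average variable cost. AVC = VC/Q = 173 - 42Q + 3Q^2.
At the minimum of AVC, MC = AVC. MC = 173 - 84Q + 9Q^2; setting MC = AVC gives 6Q^2 - 42Q = 0, so Q = 7. min AVC = 26.
The firm shuts down for any P below $26.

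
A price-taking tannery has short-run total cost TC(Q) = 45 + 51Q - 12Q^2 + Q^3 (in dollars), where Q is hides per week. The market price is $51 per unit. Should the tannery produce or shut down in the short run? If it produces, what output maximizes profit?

Strip out fixed cost: VC = 51Q - 12Q^2 + Q^3. Then AVC = 51 - 12Q + Q^2 and MC = 51 - 24Q + 3Q^2.
The AVC parabola has its vertex at Q = 12/2 = 6, where AVC = 51 - 12·6 + 6^2 = $15.
Since P = $51 ≥ min AVC = $15, price covers variable cost and the firm should produce.
Set P = MC: 51 = 51 - 24Q + 3Q^2 → -24Q + 3Q^2 = 0. The roots are Q = 0 and Q = 8; the profit-maximizing output is on the rising part of MC, so Q* = 8.
Check: AVC at Q = 8 is $19 ≤ P, so revenue covers variable cost.
Profit = P·Q − TC = 51·8 − 197 = $211.

Produce at Q = 8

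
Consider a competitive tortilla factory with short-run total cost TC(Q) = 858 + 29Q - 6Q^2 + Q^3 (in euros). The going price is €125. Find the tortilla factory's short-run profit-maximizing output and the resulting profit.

AVC = 29 - 6Q + Q^2 has its minimum €20 at Q = 3; price €125 clears that bar, so the firm operates.
MC = 29 - 12Q + 3Q^2. Setting P = MC and taking the root on the rising branch gives Q* = 8.
TR = 125·8 = 1000. TC = 858 + 360 = 1218. Profit = 1000 − 1218 = -€218.
By producing, the firm covers all variable cost plus €640 of fixed cost; shutting down would lose the full €858.

Profit = -€218 at Q = 8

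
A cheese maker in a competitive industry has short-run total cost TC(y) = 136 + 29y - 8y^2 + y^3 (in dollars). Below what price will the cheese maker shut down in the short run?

The firm shuts down when price falls below the minimum of average variable cost. AVC = VC/y = 29 - 8y + y^2.
At the minimum of AVC, MC = AVC. MC = 29 - 16y + 3y^2; setting MC = AVC gives 2y^2 - 8y = 0, so y = 4. min AVC = 13.
So the shutdown price is $13.

$13 per unit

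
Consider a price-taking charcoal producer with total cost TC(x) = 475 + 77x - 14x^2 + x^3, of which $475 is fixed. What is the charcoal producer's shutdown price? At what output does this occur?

Short-run supply begins at min AVC. From VC = 77x - 14x^2 + x^3, AVC = 77 - 14x + x^2.
dAVC/dx = -14 + 2x = 0 gives x = 7. min AVC = 77 - 14·7 + 7^2 = 28.
So the shutdown price is $28.

$28 per unit, at x = 7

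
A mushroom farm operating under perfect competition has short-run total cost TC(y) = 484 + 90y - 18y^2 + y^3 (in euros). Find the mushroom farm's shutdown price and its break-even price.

Shutdown price = €9; break-even price = €57

Shutdown price = min AVC. AVC = 90 - 18y + y^2, with vertex at y = 9 and minimum €9.
ATC = 484/y + 90 - 18y + y^2. Setting dATC/dy = −484/y^2 − 18 + 2y = 0 gives y = 11 (since 2·11^3 − 18·11^2 = 484).
min ATC = 484/11 + 90 − 18·11 + 11^2 = €57. That is the break-even price.
For €9 ≤ P < €57 the firm produces at a loss; below €9 it shuts down.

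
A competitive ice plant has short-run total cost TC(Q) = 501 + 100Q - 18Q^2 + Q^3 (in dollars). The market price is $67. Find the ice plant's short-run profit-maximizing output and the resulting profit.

Profit = -$17 at Q = 11

AVC = 100 - 18Q + Q^2; min AVC = $19 at Q = 9. Since P = $67 ≥ min AVC, the firm produces.
With MC = 100 - 36Q + 3Q^2, P = MC on the upward-sloping part at Q* = 11.
TR = 67·11 = 737. TC = 501 + 253 = 754. Profit = 737 − 754 = -$17.
Shutting down would mean losing the fixed cost of $501, so operating at a loss of $17 is better by $484.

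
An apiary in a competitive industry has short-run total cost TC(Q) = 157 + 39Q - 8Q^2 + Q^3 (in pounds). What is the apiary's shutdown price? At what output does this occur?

The firm shuts down when price falls below the minimum of average variable cost. AVC = VC/Q = 39 - 8Q + Q^2.
dAVC/dQ = -8 + 2Q = 0 gives Q = 4. min AVC = 39 - 8·4 + 4^2 = 23.
The firm shuts down for any P below £23.

£23 per unit, at Q = 4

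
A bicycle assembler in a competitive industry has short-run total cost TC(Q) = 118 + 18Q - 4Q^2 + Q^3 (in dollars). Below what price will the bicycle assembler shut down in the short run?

The firm shuts down when price falls below the minimum of average variable cost. AVC = VC/Q = 18 - 4Q + Q^2.
At the minimum of AVC, MC = AVC. MC = 18 - 8Q + 3Q^2; setting MC = AVC gives 2Q^2 - 4Q = 0, so Q = 2. min AVC = 14.
The firm shuts down for any P below $14.

$14 per unit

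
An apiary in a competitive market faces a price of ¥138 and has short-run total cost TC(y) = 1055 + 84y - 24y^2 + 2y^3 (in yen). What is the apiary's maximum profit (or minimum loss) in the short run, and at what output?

AVC = 84 - 24y + 2y^2; min AVC = ¥12 at y = 6. Since P = ¥138 ≥ min AVC, the firm produces.
With MC = 84 - 48y + 6y^2, P = MC on the upward-sloping part at y* = 9.
TR = 138·9 = 1242. TC = 1055 + 270 = 1325. Profit = 1242 − 1325 = -¥83.
Shutting down would mean losing the fixed cost of ¥1055, so operating at a loss of ¥83 is better by ¥972.

Profit = -¥83 at y = 9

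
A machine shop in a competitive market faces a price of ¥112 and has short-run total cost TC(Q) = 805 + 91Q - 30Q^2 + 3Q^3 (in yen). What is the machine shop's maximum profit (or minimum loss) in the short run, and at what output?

Profit = -¥217 at Q = 7

AVC = 91 - 30Q + 3Q^2 has its minimum ¥16 at Q = 5; price ¥112 clears that bar, so the firm operates.
MC = 91 - 60Q + 9Q^2. Setting P = MC and taking the root on the rising branch gives Q* = 7.
TR = 112·7 = 784. TC = 805 + 196 = 1001. Profit = 784 − 1001 = -¥217.
By producing, the firm covers all variable cost plus ¥588 of fixed cost; shutting down would lose the full ¥805.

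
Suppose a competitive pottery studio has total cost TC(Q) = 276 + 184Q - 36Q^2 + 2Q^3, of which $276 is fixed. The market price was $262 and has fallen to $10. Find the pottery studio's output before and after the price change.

Output falls from 13 to 0 (the firm shuts down)

MC = 184 - 72Q + 6Q^2; the shutdown threshold is min AVC = $22 (at Q = 9).
At P = $262 ≥ min AVC, set P = MC on the rising branch: Q = 13.
At P = $10 < min AVC = $22, price no longer covers variable cost at any output, so the firm shuts down: Q = 0.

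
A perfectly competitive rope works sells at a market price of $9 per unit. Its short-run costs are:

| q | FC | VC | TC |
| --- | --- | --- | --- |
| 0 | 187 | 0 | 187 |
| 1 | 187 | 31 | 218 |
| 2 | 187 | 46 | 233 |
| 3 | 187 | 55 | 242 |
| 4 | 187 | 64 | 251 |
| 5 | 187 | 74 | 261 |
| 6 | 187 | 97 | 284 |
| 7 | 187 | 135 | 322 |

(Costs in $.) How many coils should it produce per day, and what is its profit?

Profit at each row (π = 9q − TC): q=0: -187; q=1: -209; q=2: -215; q=3: -215; q=4: -215; q=5: -216; q=6: -230; q=7: -259.
Profit is highest at q = 0. Equivalently, the lowest AVC in the table is 74/5 ≈ $14.80 at q = 5, and P = $9 falls below it — price never covers variable cost, so the firm shuts down and loses only its fixed cost.

q = 0 (shut down); profit = -$187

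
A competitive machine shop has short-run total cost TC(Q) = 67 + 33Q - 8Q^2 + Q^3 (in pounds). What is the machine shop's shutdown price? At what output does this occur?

The firm shuts down when price falls below the minimum of average variable cost. AVC = VC/Q = 33 - 8Q + Q^2.
At the minimum of AVC, MC = AVC. MC = 33 - 16Q + 3Q^2; setting MC = AVC gives 2Q^2 - 8Q = 0, so Q = 4. min AVC = 17.
So the shutdown price is £17.

£17 per unit, at Q = 4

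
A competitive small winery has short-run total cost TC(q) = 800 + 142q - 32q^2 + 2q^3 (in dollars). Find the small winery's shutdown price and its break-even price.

Shutdown price = $14; break-even price = $102

AVC = 142 - 32q + 2q^2; minimized at q = 8, giving min AVC = $14. That is the shutdown price.
ATC = 800/q + 142 - 32q + 2q^2. Setting dATC/dq = −800/q^2 − 32 + 4q = 0 gives q = 10 (since 4·10^3 − 32·10^2 = 800).
min ATC = 800/10 + 142 − 32·10 + 2·10^2 = $102. That is the break-even price.
For $14 ≤ P < $102 the firm produces at a loss; below $14 it shuts down.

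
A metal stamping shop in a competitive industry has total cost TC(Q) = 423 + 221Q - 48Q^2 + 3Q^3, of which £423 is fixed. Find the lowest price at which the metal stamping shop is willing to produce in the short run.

£29 per unit

Short-run supply begins at min AVC. From VC = 221Q - 48Q^2 + 3Q^3, AVC = 221 - 48Q + 3Q^2.
At the minimum of AVC, MC = AVC. MC = 221 - 96Q + 9Q^2; setting MC = AVC gives 6Q^2 - 48Q = 0, so Q = 8. min AVC = 29.
So the shutdown price is £29.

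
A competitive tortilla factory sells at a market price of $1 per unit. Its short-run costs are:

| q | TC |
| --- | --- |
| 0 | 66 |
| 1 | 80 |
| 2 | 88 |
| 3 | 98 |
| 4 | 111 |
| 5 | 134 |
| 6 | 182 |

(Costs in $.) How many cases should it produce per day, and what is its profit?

Profit at each row (π = 1q − TC): q=0: -66; q=1: -79; q=2: -86; q=3: -95; q=4: -107; q=5: -129; q=6: -176.
Profit is highest at q = 0. Equivalently, the lowest AVC in the table is 32/3 ≈ $10.67 at q = 3, and P = $1 falls below it — price never covers variable cost, so the firm shuts down and loses only its fixed cost.

q = 0 (shut down); profit = -$66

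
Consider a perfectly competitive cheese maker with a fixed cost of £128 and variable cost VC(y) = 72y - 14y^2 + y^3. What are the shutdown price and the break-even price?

Shutdown price = £23; break-even price = £40

AVC = 72 - 14y + y^2; minimized at y = 7, giving min AVC = £23. That is the shutdown price.
ATC = 128/y + 72 - 14y + y^2. Setting dATC/dy = −128/y^2 − 14 + 2y = 0 gives y = 8 (since 2·8^3 − 14·8^2 = 128).
min ATC = 128/8 + 72 − 14·8 + 8^2 = £40. That is the break-even price.
For £23 ≤ P < £40 the firm produces at a loss; below £23 it shuts down.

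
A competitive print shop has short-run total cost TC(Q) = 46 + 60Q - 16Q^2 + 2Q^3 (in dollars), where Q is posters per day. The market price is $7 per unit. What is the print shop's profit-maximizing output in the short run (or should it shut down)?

Variable cost is VC = 60Q - 16Q^2 + 2Q^3, so AVC = VC/Q = 60 - 16Q + 2Q^2 and MC = dTC/dQ = 60 - 32Q + 6Q^2.
AVC is minimized where dAVC/dQ = -16 + 4Q = 0, at Q = 4; min AVC = 60 - 16·4 + 2·4^2 = $28.
With P < min AVC ($7 < $28), every unit sold adds to the loss.
Shutting down limits the loss to fixed cost, $46.

Shut down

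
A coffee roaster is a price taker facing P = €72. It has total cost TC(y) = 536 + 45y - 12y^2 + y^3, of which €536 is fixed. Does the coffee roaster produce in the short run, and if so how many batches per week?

Produce at y = 9

Strip out fixed cost: VC = 45y - 12y^2 + y^3. Then AVC = 45 - 12y + y^2 and MC = 45 - 24y + 3y^2.
AVC hits its minimum where MC = AVC, at y = 6, giving min AVC = 45 - 12·6 + 6^2 = €9.
Because €72 ≥ €9, revenue can cover variable cost; the firm operates.
Set P = MC: 72 = 45 - 24y + 3y^2 → -27 - 24y + 3y^2 = 0. The roots are y = -1 and y = 9; the profit-maximizing output is on the rising part of MC, so y* = 9.
Check: AVC at y = 9 is €18 ≤ P, so revenue covers variable cost.
Profit = P·y − TC = 72·9 − 698 = -€50, a loss, but smaller than the €536 fixed cost the firm would lose by shutting down.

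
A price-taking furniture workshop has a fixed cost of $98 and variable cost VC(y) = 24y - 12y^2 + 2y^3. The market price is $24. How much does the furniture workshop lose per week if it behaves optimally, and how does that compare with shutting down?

Profit = -$34 at y = 4

AVC = 24 - 12y + 2y^2 has its minimum $6 at y = 3; price $24 clears that bar, so the firm operates.
MC = 24 - 24y + 6y^2. Setting P = MC and taking the root on the rising branch gives y* = 4.
TR = 24·4 = 96. TC = 98 + 32 = 130. Profit = 96 − 130 = -$34.
By producing, the firm covers all variable cost plus $64 of fixed cost; shutting down would lose the full $98.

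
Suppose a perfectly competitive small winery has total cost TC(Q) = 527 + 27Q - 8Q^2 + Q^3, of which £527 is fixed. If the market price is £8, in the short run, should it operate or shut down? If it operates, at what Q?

Strip out fixed cost: VC = 27Q - 8Q^2 + Q^3. Then AVC = 27 - 8Q + Q^2 and MC = 27 - 16Q + 3Q^2.
The AVC parabola has its vertex at Q = 8/2 = 4, where AVC = 27 - 8·4 + 4^2 = £11.
With P < min AVC (£8 < £11), every unit sold adds to the loss.
Shutting down limits the loss to fixed cost, £527.

Shut down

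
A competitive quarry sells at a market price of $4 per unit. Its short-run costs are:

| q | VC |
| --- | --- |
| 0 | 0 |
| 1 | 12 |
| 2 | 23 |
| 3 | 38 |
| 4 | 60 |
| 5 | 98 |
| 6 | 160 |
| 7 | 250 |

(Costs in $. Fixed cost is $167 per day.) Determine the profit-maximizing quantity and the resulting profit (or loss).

q = 0 (shut down); profit = -$167

Tabulate TR − TC: q=0: -167; q=1: -175; q=2: -182; q=3: -193; q=4: -211; q=5: -245; q=6: -303; q=7: -389.
Profit is highest at q = 0. Equivalently, the lowest AVC in the table is 23/2 ≈ $11.50 at q = 2, and P = $4 falls below it — price never covers variable cost, so the firm shuts down and loses only its fixed cost.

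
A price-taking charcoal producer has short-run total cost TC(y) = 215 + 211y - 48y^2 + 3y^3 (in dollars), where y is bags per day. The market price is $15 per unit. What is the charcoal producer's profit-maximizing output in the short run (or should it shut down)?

Shut down

Variable cost is VC = 211y - 48y^2 + 3y^3, so AVC = VC/y = 211 - 48y + 3y^2 and MC = dTC/dy = 211 - 96y + 9y^2.
AVC hits its minimum where MC = AVC, at y = 8, giving min AVC = 211 - 48·8 + 3·8^2 = $19.
Since P = $15 < min AVC = $19, price fails to cover variable cost at any output.
Best response: produce nothing and absorb the $215 fixed cost.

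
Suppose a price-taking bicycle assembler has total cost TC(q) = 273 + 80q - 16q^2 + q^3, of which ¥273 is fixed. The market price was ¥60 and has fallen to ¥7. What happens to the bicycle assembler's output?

Output falls from 10 to 0 (the firm shuts down)

AVC = 80 - 16q + q^2, minimized at q = 8 where min AVC = ¥16. MC = 80 - 32q + 3q^2.
With P = ¥60 above the shutdown price, P = MC gives q = 10.
At P = ¥7 < min AVC = ¥16, price no longer covers variable cost at any output, so the firm shuts down: q = 0.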